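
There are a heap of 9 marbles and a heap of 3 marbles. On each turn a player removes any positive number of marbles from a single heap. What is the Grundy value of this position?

Nim-sum: 9 ⊕ 3 = 10.

10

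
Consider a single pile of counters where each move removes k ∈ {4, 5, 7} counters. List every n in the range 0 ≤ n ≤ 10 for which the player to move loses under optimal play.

Grundy values for subtraction set {4, 5, 7}:
g(0) = mex{} = 0
g(1) = mex{} = 0
g(2) = mex{} = 0
g(3) = mex{} = 0
g(4) = mex{0} = 1
g(5) = mex{0} = 1
g(6) = mex{0} = 1
g(7) = mex{0} = 1
g(8) = mex{0,1} = 2
g(9) = mex{0,1} = 2
g(10) = mex{0,1} = 2
The P-positions (g = 0) in 0..10 are 0, 1, 2, 3.

0, 1, 2, 3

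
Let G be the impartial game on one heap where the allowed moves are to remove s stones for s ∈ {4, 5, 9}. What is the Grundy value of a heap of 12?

Compute g(0), g(1), … for moves {4, 5, 9}:
g(0) = mex{} = 0
g(1) = mex{} = 0
g(2) = mex{} = 0
g(3) = mex{} = 0
g(4) = mex{0} = 1
g(5) = mex{0} = 1
g(6) = mex{0} = 1
g(7) = mex{0} = 1
g(8) = mex{0,1} = 2
g(9) = mex{0,1} = 2
g(10) = mex{0,1} = 2
g(11) = mex{0,1} = 2
g(12) = mex{0,1,2} = 3
So g(12) = 3.

3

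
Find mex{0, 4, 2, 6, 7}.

1

0 is in the set but 1 is not, so the mex is 1.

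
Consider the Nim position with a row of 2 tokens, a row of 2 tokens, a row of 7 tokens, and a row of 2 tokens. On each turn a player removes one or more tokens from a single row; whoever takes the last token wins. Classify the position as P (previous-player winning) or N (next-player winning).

N-position

Nim-sum: 2 XOR 2 XOR 7 XOR 2 = 5.
The nim-sum is 5 ≠ 0, so this is an N-position: the player to move can win.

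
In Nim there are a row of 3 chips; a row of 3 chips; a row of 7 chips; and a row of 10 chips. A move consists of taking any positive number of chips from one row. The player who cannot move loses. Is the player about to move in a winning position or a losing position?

Winning position

Compute the nim-sum pairwise:
3 ⊕ 3 = 0
0 ⊕ 7 = 7
7 ⊕ 10 = 13
The nim-sum is 13 ≠ 0, so this is an N-position: the player to move can win.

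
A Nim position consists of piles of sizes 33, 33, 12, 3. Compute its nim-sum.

15

Bitwise XOR of the heap sizes:
  100001  (33)
  100001  (33)
  001100  (12)
  000011  (3)
  ------
  001111  (15)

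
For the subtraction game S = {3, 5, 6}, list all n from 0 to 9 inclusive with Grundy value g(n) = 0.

0, 1, 2, 9

Build the Grundy sequence with g(k) = mex{g(k−s) : s ∈ {3, 5, 6}, s ≤ k}:
k:     0  1  2  3  4  5  6  7  8  9
g(k):  0  0  0  1  1  1  2  2  2  0
The P-positions (g = 0) in 0..9 are 0, 1, 2, 9.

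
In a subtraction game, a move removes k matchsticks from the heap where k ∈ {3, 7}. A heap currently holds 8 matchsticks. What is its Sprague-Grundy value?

2

Build the Grundy sequence with g(k) = mex{g(k−s) : s ∈ {3, 7}, s ≤ k}:
g(0) = mex{} = 0
g(1) = mex{} = 0
g(2) = mex{} = 0
g(3) = mex{0} = 1
g(4) = mex{0} = 1
g(5) = mex{0} = 1
g(6) = mex{1} = 0
g(7) = mex{0,1} = 2
g(8) = mex{0,1} = 2
So g(8) = 2.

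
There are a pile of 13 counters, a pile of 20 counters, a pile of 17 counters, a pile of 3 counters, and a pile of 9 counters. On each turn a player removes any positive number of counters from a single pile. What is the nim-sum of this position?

2

Nim-sum: 13 XOR 20 XOR 17 XOR 3 XOR 9 = 2.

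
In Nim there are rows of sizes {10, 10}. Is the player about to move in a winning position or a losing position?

Losing position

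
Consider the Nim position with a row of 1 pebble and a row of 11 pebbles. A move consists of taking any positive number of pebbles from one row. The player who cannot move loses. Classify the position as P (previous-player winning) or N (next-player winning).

Compute the nim-sum pairwise:
1 XOR 11 = 10
The nim-sum is 10 ≠ 0, so this is an N-position: the player to move can win.

N-position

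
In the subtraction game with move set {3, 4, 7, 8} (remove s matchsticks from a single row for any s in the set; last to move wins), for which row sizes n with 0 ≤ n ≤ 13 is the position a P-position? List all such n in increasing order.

0, 1, 2, 11, 12, 13

Build the Grundy sequence with g(k) = mex{g(k−s) : s ∈ {3, 4, 7, 8}, s ≤ k}:
k:     0  1  2  3  4  5  6  7  8  9 10 11 12 13
g(k):  0  0  0  1  1  1  2  2  2  3  3  0  0  0
The P-positions (g = 0) in 0..13 are 0, 1, 2, 11, 12, 13.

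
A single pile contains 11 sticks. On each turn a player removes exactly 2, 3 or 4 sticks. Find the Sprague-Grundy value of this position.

Compute g(0), g(1), … for moves {2, 3, 4}:
g(0) = mex{} = 0
g(1) = mex{} = 0
g(2) = mex{0} = 1
g(3) = mex{0} = 1
g(4) = mex{0,1} = 2
g(5) = mex{0,1} = 2
g(6) = mex{1,2} = 0
g(7) = mex{1,2} = 0
g(8) = mex{0,2} = 1
g(9) = mex{0,2} = 1
g(10) = mex{0,1} = 2
g(11) = mex{0,1} = 2
So g(11) = 2.

2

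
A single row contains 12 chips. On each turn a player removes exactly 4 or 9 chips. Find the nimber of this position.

Grundy values for subtraction set {4, 9}:
g(0) = mex{} = 0
g(1) = mex{} = 0
g(2) = mex{} = 0
g(3) = mex{} = 0
g(4) = mex{0} = 1
g(5) = mex{0} = 1
g(6) = mex{0} = 1
g(7) = mex{0} = 1
g(8) = mex{1} = 0
g(9) = mex{0,1} = 2
g(10) = mex{0,1} = 2
g(11) = mex{0,1} = 2
g(12) = mex{0} = 1
So g(12) = 1.

1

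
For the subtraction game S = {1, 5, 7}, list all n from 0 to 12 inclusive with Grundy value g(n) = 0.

0, 2, 4, 6, 8, 10, 12

Grundy values for subtraction set {1, 5, 7}:
k:     0  1  2  3  4  5  6  7  8  9 10 11 12
g(k):  0  1  0  1  0  1  0  1  0  1  0  1  0
The P-positions (g = 0) in 0..12 are 0, 2, 4, 6, 8, 10, 12.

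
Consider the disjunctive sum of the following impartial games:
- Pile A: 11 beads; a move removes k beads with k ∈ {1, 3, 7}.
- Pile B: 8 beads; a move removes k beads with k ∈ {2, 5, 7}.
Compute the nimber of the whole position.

Grundy values for pile A (subtraction set {1, 3, 7}):
g(0) = mex{} = 0
g(1) = mex{0} = 1
g(2) = mex{1} = 0
g(3) = mex{0} = 1
g(4) = mex{1} = 0
g(5) = mex{0} = 1
g(6) = mex{1} = 0
g(7) = mex{0} = 1
g(8) = mex{1} = 0
g(9) = mex{0} = 1
g(10) = mex{1} = 0
g(11) = mex{0} = 1
So g(11) = 1.
Grundy values for pile B (subtraction set {2, 5, 7}):
g(0) = mex{} = 0
g(1) = mex{} = 0
g(2) = mex{0} = 1
g(3) = mex{0} = 1
g(4) = mex{1} = 0
g(5) = mex{0,1} = 2
g(6) = mex{0} = 1
g(7) = mex{0,1,2} = 3
g(8) = mex{0,1} = 2
So g(8) = 2.
By the Sprague-Grundy theorem, the Grundy value of a sum of independent games is the XOR of the component values.
Combined value = 1 ⊕ 2 = 3.

3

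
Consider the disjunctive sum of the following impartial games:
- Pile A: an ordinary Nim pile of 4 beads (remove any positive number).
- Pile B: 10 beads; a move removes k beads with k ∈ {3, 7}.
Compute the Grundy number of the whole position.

Pile A is a plain Nim pile of size 4, so its Grundy value is 4.
For pile B, compute g(0), g(1), … with moves {3, 7}:
g(0) = mex{} = 0
g(1) = mex{} = 0
g(2) = mex{} = 0
g(3) = mex{0} = 1
g(4) = mex{0} = 1
g(5) = mex{0} = 1
g(6) = mex{1} = 0
g(7) = mex{0,1} = 2
g(8) = mex{0,1} = 2
g(9) = mex{0} = 1
g(10) = mex{1,2} = 0
So g(10) = 0.
The value of a disjunctive sum is the nim-sum of the parts.
Combined value = 4 ⊕ 0 = 4.

4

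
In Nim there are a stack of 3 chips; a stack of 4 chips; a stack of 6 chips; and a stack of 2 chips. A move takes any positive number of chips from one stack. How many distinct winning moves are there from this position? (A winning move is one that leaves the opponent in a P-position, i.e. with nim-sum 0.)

3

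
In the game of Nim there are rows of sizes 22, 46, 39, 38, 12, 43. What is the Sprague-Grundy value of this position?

30

Nim-sum: 22 ^ 46 ^ 39 ^ 38 ^ 12 ^ 43 = 30.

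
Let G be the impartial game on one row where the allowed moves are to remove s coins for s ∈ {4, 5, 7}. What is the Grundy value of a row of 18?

1

Compute g(0), g(1), … for moves {4, 5, 7}:
k:     0  1  2  3  4  5  6  7  8  9 10 11 12 13 14 15 16 17 18
g(k):  0  0  0  0  1  1  1  1  2  2  2  0  0  0  0  1  1  1  1
So g(18) = 1.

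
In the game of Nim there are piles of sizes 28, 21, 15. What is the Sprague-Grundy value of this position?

Compute the nim-sum pairwise:
28 XOR 21 = 9
9 XOR 15 = 6

6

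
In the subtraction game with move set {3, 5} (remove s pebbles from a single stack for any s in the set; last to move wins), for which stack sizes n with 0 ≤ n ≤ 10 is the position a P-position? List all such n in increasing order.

0, 1, 2, 8, 9, 10

Compute g(0), g(1), … for moves {3, 5}:
k:     0  1  2  3  4  5  6  7  8  9 10
g(k):  0  0  0  1  1  1  2  2  0  0  0
The P-positions (g = 0) in 0..10 are 0, 1, 2, 8, 9, 10.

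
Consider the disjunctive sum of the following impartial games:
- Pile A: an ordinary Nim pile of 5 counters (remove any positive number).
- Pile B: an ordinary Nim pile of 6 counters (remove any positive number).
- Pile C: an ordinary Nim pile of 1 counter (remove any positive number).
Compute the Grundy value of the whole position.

2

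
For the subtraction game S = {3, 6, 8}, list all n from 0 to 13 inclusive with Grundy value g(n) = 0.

Compute g(0), g(1), … for moves {3, 6, 8}:
k:     0  1  2  3  4  5  6  7  8  9 10 11 12 13
g(k):  0  0  0  1  1  1  2  2  2  3  3  0  0  0
The P-positions (g = 0) in 0..13 are 0, 1, 2, 11, 12, 13.

0, 1, 2, 11, 12, 13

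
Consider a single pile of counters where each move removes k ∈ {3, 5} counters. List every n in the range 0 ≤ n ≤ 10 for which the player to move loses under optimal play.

Compute g(0), g(1), … for moves {3, 5}:
k:     0  1  2  3  4  5  6  7  8  9 10
g(k):  0  0  0  1  1  1  2  2  0  0  0
The P-positions (g = 0) in 0..10 are 0, 1, 2, 8, 9, 10.

0, 1, 2, 8, 9, 10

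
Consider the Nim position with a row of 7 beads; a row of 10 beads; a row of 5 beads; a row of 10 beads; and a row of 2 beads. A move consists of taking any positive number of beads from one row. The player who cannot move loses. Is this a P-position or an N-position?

P-position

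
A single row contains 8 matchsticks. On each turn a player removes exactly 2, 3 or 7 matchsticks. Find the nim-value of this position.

Build the Grundy sequence with g(k) = mex{g(k−s) : s ∈ {2, 3, 7}, s ≤ k}:
g(0) = mex{} = 0
g(1) = mex{} = 0
g(2) = mex{0} = 1
g(3) = mex{0} = 1
g(4) = mex{0,1} = 2
g(5) = mex{1} = 0
g(6) = mex{1,2} = 0
g(7) = mex{0,2} = 1
g(8) = mex{0} = 1
So g(8) = 1.

1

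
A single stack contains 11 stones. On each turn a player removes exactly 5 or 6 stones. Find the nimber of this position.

0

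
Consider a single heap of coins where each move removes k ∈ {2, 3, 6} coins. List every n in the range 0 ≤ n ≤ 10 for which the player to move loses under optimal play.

0, 1, 5, 9, 10

Build the Grundy sequence with g(k) = mex{g(k−s) : s ∈ {2, 3, 6}, s ≤ k}:
k:     0  1  2  3  4  5  6  7  8  9 10
g(k):  0  0  1  1  2  0  3  1  2  0  0
The P-positions (g = 0) in 0..10 are 0, 1, 5, 9, 10.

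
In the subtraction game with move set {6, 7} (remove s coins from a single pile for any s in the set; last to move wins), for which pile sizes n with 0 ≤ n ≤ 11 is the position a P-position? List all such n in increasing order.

0, 1, 2, 3, 4, 5

Grundy values for subtraction set {6, 7}:
g(0) = mex{} = 0
g(1) = mex{} = 0
g(2) = mex{} = 0
g(3) = mex{} = 0
g(4) = mex{} = 0
g(5) = mex{} = 0
g(6) = mex{0} = 1
g(7) = mex{0} = 1
g(8) = mex{0} = 1
g(9) = mex{0} = 1
g(10) = mex{0} = 1
g(11) = mex{0} = 1
The P-positions (g = 0) in 0..11 are 0, 1, 2, 3, 4, 5.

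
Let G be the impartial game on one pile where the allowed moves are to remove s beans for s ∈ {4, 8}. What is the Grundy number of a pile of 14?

Grundy values for subtraction set {4, 8}:
k:     0  1  2  3  4  5  6  7  8  9 10 11 12 13 14
g(k):  0  0  0  0  1  1  1  1  2  2  2  2  0  0  0
So g(14) = 0.

0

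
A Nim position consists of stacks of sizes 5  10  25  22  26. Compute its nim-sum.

Nim-sum: 5 ⊕ 10 ⊕ 25 ⊕ 22 ⊕ 26 = 26.

26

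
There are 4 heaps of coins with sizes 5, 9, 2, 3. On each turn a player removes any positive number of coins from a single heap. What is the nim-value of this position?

Write each in binary and XOR column by column:
  0101  (5)
  1001  (9)
  0010  (2)
  0011  (3)
  ----
  1101  (13)

13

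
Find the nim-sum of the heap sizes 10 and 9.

3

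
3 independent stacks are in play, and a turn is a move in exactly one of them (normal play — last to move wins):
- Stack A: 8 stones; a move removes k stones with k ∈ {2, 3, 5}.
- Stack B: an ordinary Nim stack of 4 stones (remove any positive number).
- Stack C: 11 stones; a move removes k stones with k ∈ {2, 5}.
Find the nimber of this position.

Build the Grundy sequence for stack A with g(k) = mex{g(k−s) : s ∈ {2, 3, 5}, s ≤ k}:
k:     0  1  2  3  4  5  6  7  8
g(k):  0  0  1  1  2  2  3  0  0
So g(8) = 0.
Stack B is a plain Nim stack of size 4, so its Grundy value is 4.
Grundy values for stack C (subtraction set {2, 5}):
k:     0  1  2  3  4  5  6  7  8  9 10 11
g(k):  0  0  1  1  0  2  1  0  0  1  1  0
So g(11) = 0.
The value of a disjunctive sum is the nim-sum of the parts.
Combined value = 0 XOR 4 XOR 0 = 4.

4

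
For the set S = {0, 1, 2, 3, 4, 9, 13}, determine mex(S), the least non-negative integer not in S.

5

The values 0, 1, 2, 3, 4 are all present; 5 is the first non-negative integer missing from the set.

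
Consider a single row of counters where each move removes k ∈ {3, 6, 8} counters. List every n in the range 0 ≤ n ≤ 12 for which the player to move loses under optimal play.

0, 1, 2, 11, 12

Build the Grundy sequence with g(k) = mex{g(k−s) : s ∈ {3, 6, 8}, s ≤ k}:
k:     0  1  2  3  4  5  6  7  8  9 10 11 12
g(k):  0  0  0  1  1  1  2  2  2  3  3  0  0
The P-positions (g = 0) in 0..12 are 0, 1, 2, 11, 12.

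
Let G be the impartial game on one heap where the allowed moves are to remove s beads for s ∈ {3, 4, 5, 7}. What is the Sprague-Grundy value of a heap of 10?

0

Grundy values for subtraction set {3, 4, 5, 7}:
g(0) = mex{} = 0
g(1) = mex{} = 0
g(2) = mex{} = 0
g(3) = mex{0} = 1
g(4) = mex{0} = 1
g(5) = mex{0} = 1
g(6) = mex{0,1} = 2
g(7) = mex{0,1} = 2
g(8) = mex{0,1} = 2
g(9) = mex{0,1,2} = 3
g(10) = mex{1,2} = 0
So g(10) = 0.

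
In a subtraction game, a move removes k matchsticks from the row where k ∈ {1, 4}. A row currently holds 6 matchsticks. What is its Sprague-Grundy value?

Build the Grundy sequence with g(k) = mex{g(k−s) : s ∈ {1, 4}, s ≤ k}:
g(0) = mex{} = 0
g(1) = mex{0} = 1
g(2) = mex{1} = 0
g(3) = mex{0} = 1
g(4) = mex{0,1} = 2
g(5) = mex{1,2} = 0
g(6) = mex{0} = 1
So g(6) = 1.

1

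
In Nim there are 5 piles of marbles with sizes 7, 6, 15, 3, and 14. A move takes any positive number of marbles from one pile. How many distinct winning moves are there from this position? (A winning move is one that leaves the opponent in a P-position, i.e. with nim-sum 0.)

Compute the nim-sum pairwise:
7 ^ 6 = 1
1 ^ 15 = 14
14 ^ 3 = 13
13 ^ 14 = 3
The overall nim-sum is X = 3. A pile of size p has a winning move iff p XOR X < p (reduce it to p XOR X).
  7: 7 XOR 3 = 4 < 7 — winning move (to 4).
  6: 6 XOR 3 = 5 < 6 — winning move (to 5).
  15: 15 XOR 3 = 12 < 15 — winning move (to 12).
  3: 3 XOR 3 = 0 < 3 — winning move (to 0).
  14: 14 XOR 3 = 13 < 14 — winning move (to 13).
That gives 5 winning moves.

5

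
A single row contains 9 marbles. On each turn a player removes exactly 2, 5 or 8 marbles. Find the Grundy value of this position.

Grundy values for subtraction set {2, 5, 8}:
k:     0  1  2  3  4  5  6  7  8  9
g(k):  0  0  1  1  0  2  1  0  2  1
So g(9) = 1.

1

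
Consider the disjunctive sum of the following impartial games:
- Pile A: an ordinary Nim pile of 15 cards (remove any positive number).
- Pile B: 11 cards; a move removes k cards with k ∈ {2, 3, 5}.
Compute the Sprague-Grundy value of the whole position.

13

Pile A is a plain Nim pile of size 15, so its Grundy value is 15.
Grundy values for pile B (subtraction set {2, 3, 5}):
g(0) = mex{} = 0
g(1) = mex{} = 0
g(2) = mex{0} = 1
g(3) = mex{0} = 1
g(4) = mex{0,1} = 2
g(5) = mex{0,1} = 2
g(6) = mex{0,1,2} = 3
g(7) = mex{1,2} = 0
g(8) = mex{1,2,3} = 0
g(9) = mex{0,2,3} = 1
g(10) = mex{0,2} = 1
g(11) = mex{0,1,3} = 2
So g(11) = 2.
The value of a disjunctive sum is the nim-sum of the parts.
Combined value = 15 ⊕ 2 = 13.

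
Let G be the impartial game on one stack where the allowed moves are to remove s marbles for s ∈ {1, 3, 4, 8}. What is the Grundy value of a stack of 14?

Grundy values for subtraction set {1, 3, 4, 8}:
g(0) = mex{} = 0
g(1) = mex{0} = 1
g(2) = mex{1} = 0
g(3) = mex{0} = 1
g(4) = mex{0,1} = 2
g(5) = mex{0,1,2} = 3
g(6) = mex{0,1,3} = 2
g(7) = mex{1,2} = 0
g(8) = mex{0,2,3} = 1
g(9) = mex{1,2,3} = 0
g(10) = mex{0,2} = 1
g(11) = mex{0,1} = 2
g(12) = mex{0,1,2} = 3
g(13) = mex{0,1,3} = 2
g(14) = mex{1,2} = 0
So g(14) = 0.

0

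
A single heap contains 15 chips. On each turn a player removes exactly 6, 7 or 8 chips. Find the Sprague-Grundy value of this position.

0

Compute g(0), g(1), … for moves {6, 7, 8}:
k:     0  1  2  3  4  5  6  7  8  9 10 11 12 13 14 15
g(k):  0  0  0  0  0  0  1  1  1  1  1  1  2  2  0  0
So g(15) = 0.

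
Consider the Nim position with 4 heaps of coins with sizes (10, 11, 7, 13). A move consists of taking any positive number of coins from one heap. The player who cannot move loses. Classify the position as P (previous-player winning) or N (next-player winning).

N-position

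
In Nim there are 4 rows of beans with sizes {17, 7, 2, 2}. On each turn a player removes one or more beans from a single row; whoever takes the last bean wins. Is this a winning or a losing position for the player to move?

Winning position

Compute the nim-sum pairwise:
17 ^ 7 = 22
22 ^ 2 = 20
20 ^ 2 = 22
The nim-sum is 22 ≠ 0, so this is an N-position: the player to move can win.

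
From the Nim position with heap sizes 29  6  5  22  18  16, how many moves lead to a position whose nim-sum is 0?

1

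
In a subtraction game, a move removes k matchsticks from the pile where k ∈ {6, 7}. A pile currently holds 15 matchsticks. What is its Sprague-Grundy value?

Build the Grundy sequence with g(k) = mex{g(k−s) : s ∈ {6, 7}, s ≤ k}:
k:     0  1  2  3  4  5  6  7  8  9 10 11 12 13 14 15
g(k):  0  0  0  0  0  0  1  1  1  1  1  1  2  0  0  0
So g(15) = 0.

0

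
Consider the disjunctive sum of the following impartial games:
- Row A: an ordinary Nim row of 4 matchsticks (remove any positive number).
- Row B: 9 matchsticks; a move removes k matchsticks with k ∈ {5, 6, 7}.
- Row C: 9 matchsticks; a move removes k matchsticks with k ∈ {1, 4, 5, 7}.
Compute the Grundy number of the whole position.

4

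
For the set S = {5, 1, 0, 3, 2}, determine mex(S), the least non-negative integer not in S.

The values 0, 1, 2, 3 are all present; 4 is the first non-negative integer missing from the set.

4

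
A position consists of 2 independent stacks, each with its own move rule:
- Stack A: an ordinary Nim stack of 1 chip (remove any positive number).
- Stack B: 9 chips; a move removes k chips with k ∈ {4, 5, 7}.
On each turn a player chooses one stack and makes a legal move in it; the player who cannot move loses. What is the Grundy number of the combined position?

Stack A is a plain Nim stack of size 1, so its Grundy value is 1.
For stack B, compute g(0), g(1), … with moves {4, 5, 7}:
g(0) = mex{} = 0
g(1) = mex{} = 0
g(2) = mex{} = 0
g(3) = mex{} = 0
g(4) = mex{0} = 1
g(5) = mex{0} = 1
g(6) = mex{0} = 1
g(7) = mex{0} = 1
g(8) = mex{0,1} = 2
g(9) = mex{0,1} = 2
So g(9) = 2.
By the Sprague-Grundy theorem, the Grundy value of a sum of independent games is the XOR of the component values.
Combined value = 1 XOR 2 = 3.

3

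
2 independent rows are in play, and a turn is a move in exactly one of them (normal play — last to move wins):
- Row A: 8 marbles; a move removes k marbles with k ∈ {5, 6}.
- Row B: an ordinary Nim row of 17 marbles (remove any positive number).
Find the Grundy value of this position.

16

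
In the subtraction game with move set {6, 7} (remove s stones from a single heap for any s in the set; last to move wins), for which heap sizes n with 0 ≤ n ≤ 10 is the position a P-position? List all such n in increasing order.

0, 1, 2, 3, 4, 5

Grundy values for subtraction set {6, 7}:
g(0) = mex{} = 0
g(1) = mex{} = 0
g(2) = mex{} = 0
g(3) = mex{} = 0
g(4) = mex{} = 0
g(5) = mex{} = 0
g(6) = mex{0} = 1
g(7) = mex{0} = 1
g(8) = mex{0} = 1
g(9) = mex{0} = 1
g(10) = mex{0} = 1
The P-positions (g = 0) in 0..10 are 0, 1, 2, 3, 4, 5.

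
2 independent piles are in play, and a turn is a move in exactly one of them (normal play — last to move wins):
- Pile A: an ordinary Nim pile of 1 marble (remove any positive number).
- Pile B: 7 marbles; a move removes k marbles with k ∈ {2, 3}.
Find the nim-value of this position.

0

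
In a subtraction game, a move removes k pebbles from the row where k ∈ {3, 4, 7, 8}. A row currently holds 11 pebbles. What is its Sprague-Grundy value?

0

Build the Grundy sequence with g(k) = mex{g(k−s) : s ∈ {3, 4, 7, 8}, s ≤ k}:
g(0) = mex{} = 0
g(1) = mex{} = 0
g(2) = mex{} = 0
g(3) = mex{0} = 1
g(4) = mex{0} = 1
g(5) = mex{0} = 1
g(6) = mex{0,1} = 2
g(7) = mex{0,1} = 2
g(8) = mex{0,1} = 2
g(9) = mex{0,1,2} = 3
g(10) = mex{0,1,2} = 3
g(11) = mex{1,2} = 0
So g(11) = 0.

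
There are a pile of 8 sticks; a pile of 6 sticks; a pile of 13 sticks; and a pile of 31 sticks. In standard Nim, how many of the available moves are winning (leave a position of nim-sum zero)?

1

Nim-sum: 8 XOR 6 XOR 13 XOR 31 = 28.
The overall nim-sum is X = 28. A pile of size p has a winning move iff p XOR X < p (reduce it to p XOR X).
  8: 8 XOR 28 = 20 ≥ 8 — no move.
  6: 6 XOR 28 = 26 ≥ 6 — no move.
  13: 13 XOR 28 = 17 ≥ 13 — no move.
  31: 31 XOR 28 = 3 < 31 — winning move (to 3).
That gives 1 winning move.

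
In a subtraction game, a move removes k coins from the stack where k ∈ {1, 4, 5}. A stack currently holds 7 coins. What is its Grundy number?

3

Build the Grundy sequence with g(k) = mex{g(k−s) : s ∈ {1, 4, 5}, s ≤ k}:
g(0) = mex{} = 0
g(1) = mex{0} = 1
g(2) = mex{1} = 0
g(3) = mex{0} = 1
g(4) = mex{0,1} = 2
g(5) = mex{0,1,2} = 3
g(6) = mex{0,1,3} = 2
g(7) = mex{0,1,2} = 3
So g(7) = 3.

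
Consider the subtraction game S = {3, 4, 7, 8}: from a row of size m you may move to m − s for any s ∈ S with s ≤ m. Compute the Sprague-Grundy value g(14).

1

Build the Grundy sequence with g(k) = mex{g(k−s) : s ∈ {3, 4, 7, 8}, s ≤ k}:
g(0) = mex{} = 0
g(1) = mex{} = 0
g(2) = mex{} = 0
g(3) = mex{0} = 1
g(4) = mex{0} = 1
g(5) = mex{0} = 1
g(6) = mex{0,1} = 2
g(7) = mex{0,1} = 2
g(8) = mex{0,1} = 2
g(9) = mex{0,1,2} = 3
g(10) = mex{0,1,2} = 3
g(11) = mex{1,2} = 0
g(12) = mex{1,2,3} = 0
g(13) = mex{1,2,3} = 0
g(14) = mex{0,2,3} = 1
So g(14) = 1.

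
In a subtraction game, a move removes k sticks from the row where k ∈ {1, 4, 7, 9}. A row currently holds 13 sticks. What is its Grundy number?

0

Grundy values for subtraction set {1, 4, 7, 9}:
g(0) = mex{} = 0
g(1) = mex{0} = 1
g(2) = mex{1} = 0
g(3) = mex{0} = 1
g(4) = mex{0,1} = 2
g(5) = mex{1,2} = 0
g(6) = mex{0} = 1
g(7) = mex{0,1} = 2
g(8) = mex{1,2} = 0
g(9) = mex{0} = 1
g(10) = mex{1} = 0
g(11) = mex{0,2} = 1
g(12) = mex{0,1} = 2
g(13) = mex{1,2} = 0
So g(13) = 0.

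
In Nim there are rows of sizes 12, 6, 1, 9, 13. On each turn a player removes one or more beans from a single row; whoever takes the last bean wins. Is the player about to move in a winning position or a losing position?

Compute the nim-sum pairwise:
12 ^ 6 = 10
10 ^ 1 = 11
11 ^ 9 = 2
2 ^ 13 = 15
The nim-sum is 15 ≠ 0, so this is an N-position: the player to move can win.

Winning position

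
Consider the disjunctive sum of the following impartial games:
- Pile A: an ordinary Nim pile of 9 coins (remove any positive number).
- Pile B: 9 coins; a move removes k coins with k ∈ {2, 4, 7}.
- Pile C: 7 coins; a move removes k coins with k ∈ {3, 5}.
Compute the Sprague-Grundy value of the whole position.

Pile A is a plain Nim pile of size 9, so its Grundy value is 9.
Grundy values for pile B (subtraction set {2, 4, 7}):
g(0) = mex{} = 0
g(1) = mex{} = 0
g(2) = mex{0} = 1
g(3) = mex{0} = 1
g(4) = mex{0,1} = 2
g(5) = mex{0,1} = 2
g(6) = mex{1,2} = 0
g(7) = mex{0,1,2} = 3
g(8) = mex{0,2} = 1
g(9) = mex{1,2,3} = 0
So g(9) = 0.
Build the Grundy sequence for pile C with g(k) = mex{g(k−s) : s ∈ {3, 5}, s ≤ k}:
k:     0  1  2  3  4  5  6  7
g(k):  0  0  0  1  1  1  2  2
So g(7) = 2.
The value of a disjunctive sum is the nim-sum of the parts.
Combined value = 9 XOR 0 XOR 2 = 11.

11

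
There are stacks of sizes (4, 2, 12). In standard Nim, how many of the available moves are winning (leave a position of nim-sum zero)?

1

Write each in binary and XOR column by column:
  0100  (4)
  0010  (2)
  1100  (12)
  ----
  1010  (10)
The overall nim-sum is X = 10. A stack of size p has a winning move iff p XOR X < p (reduce it to p XOR X).
  4: 4 XOR 10 = 14 ≥ 4 — no move.
  2: 2 XOR 10 = 8 ≥ 2 — no move.
  12: 12 XOR 10 = 6 < 12 — winning move (to 6).
That gives 1 winning move.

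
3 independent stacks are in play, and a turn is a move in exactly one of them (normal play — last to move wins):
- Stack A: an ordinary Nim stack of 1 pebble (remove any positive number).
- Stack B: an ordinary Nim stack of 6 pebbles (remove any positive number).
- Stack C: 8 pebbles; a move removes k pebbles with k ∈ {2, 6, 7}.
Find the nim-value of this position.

Stack A is a plain Nim stack of size 1, so its Grundy value is 1.
Stack B is a plain Nim stack of size 6, so its Grundy value is 6.
Grundy values for stack C (subtraction set {2, 6, 7}):
g(0) = mex{} = 0
g(1) = mex{} = 0
g(2) = mex{0} = 1
g(3) = mex{0} = 1
g(4) = mex{1} = 0
g(5) = mex{1} = 0
g(6) = mex{0} = 1
g(7) = mex{0} = 1
g(8) = mex{0,1} = 2
So g(8) = 2.
The value of a disjunctive sum is the nim-sum of the parts.
Combined value = 1 ⊕ 6 ⊕ 2 = 5.

5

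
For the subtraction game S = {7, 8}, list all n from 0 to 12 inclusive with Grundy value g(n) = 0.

0, 1, 2, 3, 4, 5, 6

Compute g(0), g(1), … for moves {7, 8}:
k:     0  1  2  3  4  5  6  7  8  9 10 11 12
g(k):  0  0  0  0  0  0  0  1  1  1  1  1  1
The P-positions (g = 0) in 0..12 are 0, 1, 2, 3, 4, 5, 6.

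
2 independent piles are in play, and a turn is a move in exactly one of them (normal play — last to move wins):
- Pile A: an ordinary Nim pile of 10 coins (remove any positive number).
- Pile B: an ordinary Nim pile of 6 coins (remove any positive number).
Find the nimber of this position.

Pile A is a plain Nim pile of size 10, so its Grundy value is 10.
Pile B is a plain Nim pile of size 6, so its Grundy value is 6.
By the Sprague-Grundy theorem, the Grundy value of a sum of independent games is the XOR of the component values.
Combined value = 10 XOR 6 = 12.

12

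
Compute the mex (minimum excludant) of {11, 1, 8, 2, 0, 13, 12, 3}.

4

The values 0, 1, 2, 3 are all present; 4 is the first non-negative integer missing from the set.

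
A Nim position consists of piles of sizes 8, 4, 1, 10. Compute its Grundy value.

Write each in binary and XOR column by column:
  1000  (8)
  0100  (4)
  0001  (1)
  1010  (10)
  ----
  0111  (7)

7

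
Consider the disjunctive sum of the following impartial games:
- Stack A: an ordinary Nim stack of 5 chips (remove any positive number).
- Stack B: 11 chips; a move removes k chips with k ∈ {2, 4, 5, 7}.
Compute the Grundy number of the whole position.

4

Stack A is a plain Nim stack of size 5, so its Grundy value is 5.
For stack B, compute g(0), g(1), … with moves {2, 4, 5, 7}:
g(0) = mex{} = 0
g(1) = mex{} = 0
g(2) = mex{0} = 1
g(3) = mex{0} = 1
g(4) = mex{0,1} = 2
g(5) = mex{0,1} = 2
g(6) = mex{0,1,2} = 3
g(7) = mex{0,1,2} = 3
g(8) = mex{0,1,2,3} = 4
g(9) = mex{1,2,3} = 0
g(10) = mex{1,2,3,4} = 0
g(11) = mex{0,2,3} = 1
So g(11) = 1.
The value of a disjunctive sum is the nim-sum of the parts.
Combined value = 5 ⊕ 1 = 4.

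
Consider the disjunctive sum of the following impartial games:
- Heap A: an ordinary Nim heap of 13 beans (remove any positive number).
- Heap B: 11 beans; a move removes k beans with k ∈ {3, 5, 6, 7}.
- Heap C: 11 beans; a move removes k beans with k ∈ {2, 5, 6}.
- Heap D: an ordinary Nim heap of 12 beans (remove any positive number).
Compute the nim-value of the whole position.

Heap A is a plain Nim heap of size 13, so its Grundy value is 13.
For heap B, compute g(0), g(1), … with moves {3, 5, 6, 7}:
g(0) = mex{} = 0
g(1) = mex{} = 0
g(2) = mex{} = 0
g(3) = mex{0} = 1
g(4) = mex{0} = 1
g(5) = mex{0} = 1
g(6) = mex{0,1} = 2
g(7) = mex{0,1} = 2
g(8) = mex{0,1} = 2
g(9) = mex{0,1,2} = 3
g(10) = mex{1,2} = 0
g(11) = mex{1,2} = 0
So g(11) = 0.
Grundy values for heap C (subtraction set {2, 5, 6}):
g(0) = mex{} = 0
g(1) = mex{} = 0
g(2) = mex{0} = 1
g(3) = mex{0} = 1
g(4) = mex{1} = 0
g(5) = mex{0,1} = 2
g(6) = mex{0} = 1
g(7) = mex{0,1,2} = 3
g(8) = mex{1} = 0
g(9) = mex{0,1,3} = 2
g(10) = mex{0,2} = 1
g(11) = mex{1,2} = 0
So g(11) = 0.
Heap D is a plain Nim heap of size 12, so its Grundy value is 12.
By the Sprague-Grundy theorem, the Grundy value of a sum of independent games is the XOR of the component values.
Combined value = 13 ⊕ 0 ⊕ 0 ⊕ 12 = 1.

1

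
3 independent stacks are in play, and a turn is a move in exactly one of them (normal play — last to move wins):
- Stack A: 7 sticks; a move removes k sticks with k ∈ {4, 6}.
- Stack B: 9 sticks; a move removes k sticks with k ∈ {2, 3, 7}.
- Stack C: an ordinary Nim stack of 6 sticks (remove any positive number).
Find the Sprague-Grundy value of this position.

Build the Grundy sequence for stack A with g(k) = mex{g(k−s) : s ∈ {4, 6}, s ≤ k}:
k:     0  1  2  3  4  5  6  7
g(k):  0  0  0  0  1  1  1  1
So g(7) = 1.
Grundy values for stack B (subtraction set {2, 3, 7}):
k:     0  1  2  3  4  5  6  7  8  9
g(k):  0  0  1  1  2  0  0  1  1  2
So g(9) = 2.
Stack C is a plain Nim stack of size 6, so its Grundy value is 6.
By the Sprague-Grundy theorem, the Grundy value of a sum of independent games is the XOR of the component values.
Combined value = 1 ⊕ 2 ⊕ 6 = 5.

5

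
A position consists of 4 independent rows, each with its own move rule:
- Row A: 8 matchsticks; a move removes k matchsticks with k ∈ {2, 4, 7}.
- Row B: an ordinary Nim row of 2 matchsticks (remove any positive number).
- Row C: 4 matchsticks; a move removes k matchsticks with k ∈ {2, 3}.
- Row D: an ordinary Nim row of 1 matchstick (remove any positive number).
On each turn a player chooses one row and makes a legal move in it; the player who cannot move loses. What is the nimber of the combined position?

Build the Grundy sequence for row A with g(k) = mex{g(k−s) : s ∈ {2, 4, 7}, s ≤ k}:
g(0) = mex{} = 0
g(1) = mex{} = 0
g(2) = mex{0} = 1
g(3) = mex{0} = 1
g(4) = mex{0,1} = 2
g(5) = mex{0,1} = 2
g(6) = mex{1,2} = 0
g(7) = mex{0,1,2} = 3
g(8) = mex{0,2} = 1
So g(8) = 1.
Row B is a plain Nim row of size 2, so its Grundy value is 2.
Grundy values for row C (subtraction set {2, 3}):
g(0) = mex{} = 0
g(1) = mex{} = 0
g(2) = mex{0} = 1
g(3) = mex{0} = 1
g(4) = mex{0,1} = 2
So g(4) = 2.
Row D is a plain Nim row of size 1, so its Grundy value is 1.
By the Sprague-Grundy theorem, the Grundy value of a sum of independent games is the XOR of the component values.
Combined value = 1 XOR 2 XOR 2 XOR 1 = 0.

0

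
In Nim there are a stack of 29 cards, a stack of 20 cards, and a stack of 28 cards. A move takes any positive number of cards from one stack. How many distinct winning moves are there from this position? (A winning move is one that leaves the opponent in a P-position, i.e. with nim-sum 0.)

Compute the nim-sum pairwise:
29 ^ 20 = 9
9 ^ 28 = 21
The overall nim-sum is X = 21. A stack of size p has a winning move iff p XOR X < p (reduce it to p XOR X).
  29: 29 XOR 21 = 8 < 29 — winning move (to 8).
  20: 20 XOR 21 = 1 < 20 — winning move (to 1).
  28: 28 XOR 21 = 9 < 28 — winning move (to 9).
That gives 3 winning moves.

3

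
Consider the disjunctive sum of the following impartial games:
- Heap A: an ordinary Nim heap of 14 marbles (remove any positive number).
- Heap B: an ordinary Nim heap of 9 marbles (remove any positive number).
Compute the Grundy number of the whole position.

7

Heap A is a plain Nim heap of size 14, so its Grundy value is 14.
Heap B is a plain Nim heap of size 9, so its Grundy value is 9.
By the Sprague-Grundy theorem, the Grundy value of a sum of independent games is the XOR of the component values.
Combined value = 14 XOR 9 = 7.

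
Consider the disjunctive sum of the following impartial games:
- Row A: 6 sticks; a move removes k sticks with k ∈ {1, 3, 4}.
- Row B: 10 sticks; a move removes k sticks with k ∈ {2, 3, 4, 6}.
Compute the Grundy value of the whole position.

Grundy values for row A (subtraction set {1, 3, 4}):
k:     0  1  2  3  4  5  6
g(k):  0  1  0  1  2  3  2
So g(6) = 2.
For row B, compute g(0), g(1), … with moves {2, 3, 4, 6}:
k:     0  1  2  3  4  5  6  7  8  9 10
g(k):  0  0  1  1  2  2  3  3  0  0  1
So g(10) = 1.
By the Sprague-Grundy theorem, the Grundy value of a sum of independent games is the XOR of the component values.
Combined value = 2 XOR 1 = 3.

3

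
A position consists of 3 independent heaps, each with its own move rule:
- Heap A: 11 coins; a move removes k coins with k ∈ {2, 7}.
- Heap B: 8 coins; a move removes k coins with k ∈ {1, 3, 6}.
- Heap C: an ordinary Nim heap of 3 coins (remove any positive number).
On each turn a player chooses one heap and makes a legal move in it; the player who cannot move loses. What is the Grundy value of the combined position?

For heap A, compute g(0), g(1), … with moves {2, 7}:
g(0) = mex{} = 0
g(1) = mex{} = 0
g(2) = mex{0} = 1
g(3) = mex{0} = 1
g(4) = mex{1} = 0
g(5) = mex{1} = 0
g(6) = mex{0} = 1
g(7) = mex{0} = 1
g(8) = mex{0,1} = 2
g(9) = mex{1} = 0
g(10) = mex{1,2} = 0
g(11) = mex{0} = 1
So g(11) = 1.
For heap B, compute g(0), g(1), … with moves {1, 3, 6}:
k:     0  1  2  3  4  5  6  7  8
g(k):  0  1  0  1  0  1  2  3  2
So g(8) = 2.
Heap C is a plain Nim heap of size 3, so its Grundy value is 3.
By the Sprague-Grundy theorem, the Grundy value of a sum of independent games is the XOR of the component values.
Combined value = 1 XOR 2 XOR 3 = 0.

0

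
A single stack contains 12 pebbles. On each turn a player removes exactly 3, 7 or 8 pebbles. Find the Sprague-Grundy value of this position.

0

Build the Grundy sequence with g(k) = mex{g(k−s) : s ∈ {3, 7, 8}, s ≤ k}:
k:     0  1  2  3  4  5  6  7  8  9 10 11 12
g(k):  0  0  0  1  1  1  0  2  2  1  3  0  0
So g(12) = 0.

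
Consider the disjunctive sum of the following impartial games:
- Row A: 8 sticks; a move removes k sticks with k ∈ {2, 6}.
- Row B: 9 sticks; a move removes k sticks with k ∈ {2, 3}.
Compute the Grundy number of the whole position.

2

Grundy values for row A (subtraction set {2, 6}):
k:     0  1  2  3  4  5  6  7  8
g(k):  0  0  1  1  0  0  1  1  0
So g(8) = 0.
Build the Grundy sequence for row B with g(k) = mex{g(k−s) : s ∈ {2, 3}, s ≤ k}:
k:     0  1  2  3  4  5  6  7  8  9
g(k):  0  0  1  1  2  0  0  1  1  2
So g(9) = 2.
By the Sprague-Grundy theorem, the Grundy value of a sum of independent games is the XOR of the component values.
Combined value = 0 XOR 2 = 2.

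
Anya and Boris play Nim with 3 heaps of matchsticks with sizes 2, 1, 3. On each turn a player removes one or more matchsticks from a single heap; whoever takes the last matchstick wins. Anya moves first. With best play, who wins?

Nim-sum: 2 ^ 1 ^ 3 = 0.
The nim-sum is 0, so this is a P-position: the player to move is in a losing position under optimal play; Anya is about to move from it and so loses — Boris wins.

Boris wins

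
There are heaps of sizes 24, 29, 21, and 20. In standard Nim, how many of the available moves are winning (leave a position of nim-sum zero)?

3

Nim-sum: 24 ^ 29 ^ 21 ^ 20 = 4.
The overall nim-sum is X = 4. A heap of size p has a winning move iff p XOR X < p (reduce it to p XOR X).
  24: 24 XOR 4 = 28 ≥ 24 — no move.
  29: 29 XOR 4 = 25 < 29 — winning move (to 25).
  21: 21 XOR 4 = 17 < 21 — winning move (to 17).
  20: 20 XOR 4 = 16 < 20 — winning move (to 16).
That gives 3 winning moves.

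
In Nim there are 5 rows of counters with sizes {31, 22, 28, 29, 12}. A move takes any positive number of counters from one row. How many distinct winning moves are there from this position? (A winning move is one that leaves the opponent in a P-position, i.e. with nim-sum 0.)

In binary:
  11111  (31)
  10110  (22)
  11100  (28)
  11101  (29)
  01100  (12)
  -----
  00100  (4)
The overall nim-sum is X = 4. A row of size p has a winning move iff p XOR X < p (reduce it to p XOR X).
  31: 31 XOR 4 = 27 < 31 — winning move (to 27).
  22: 22 XOR 4 = 18 < 22 — winning move (to 18).
  28: 28 XOR 4 = 24 < 28 — winning move (to 24).
  29: 29 XOR 4 = 25 < 29 — winning move (to 25).
  12: 12 XOR 4 = 8 < 12 — winning move (to 8).
That gives 5 winning moves.

5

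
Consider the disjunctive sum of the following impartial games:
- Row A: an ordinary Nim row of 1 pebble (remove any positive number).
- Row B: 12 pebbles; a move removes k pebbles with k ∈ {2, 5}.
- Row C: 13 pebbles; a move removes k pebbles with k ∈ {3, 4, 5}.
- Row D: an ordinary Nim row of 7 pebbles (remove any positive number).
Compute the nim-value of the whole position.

Row A is a plain Nim row of size 1, so its Grundy value is 1.
Grundy values for row B (subtraction set {2, 5}):
g(0) = mex{} = 0
g(1) = mex{} = 0
g(2) = mex{0} = 1
g(3) = mex{0} = 1
g(4) = mex{1} = 0
g(5) = mex{0,1} = 2
g(6) = mex{0} = 1
g(7) = mex{1,2} = 0
g(8) = mex{1} = 0
g(9) = mex{0} = 1
g(10) = mex{0,2} = 1
g(11) = mex{1} = 0
g(12) = mex{0,1} = 2
So g(12) = 2.
Grundy values for row C (subtraction set {3, 4, 5}):
k:     0  1  2  3  4  5  6  7  8  9 10 11 12 13
g(k):  0  0  0  1  1  1  2  2  0  0  0  1  1  1
So g(13) = 1.
Row D is a plain Nim row of size 7, so its Grundy value is 7.
The value of a disjunctive sum is the nim-sum of the parts.
Combined value = 1 ⊕ 2 ⊕ 1 ⊕ 7 = 5.

5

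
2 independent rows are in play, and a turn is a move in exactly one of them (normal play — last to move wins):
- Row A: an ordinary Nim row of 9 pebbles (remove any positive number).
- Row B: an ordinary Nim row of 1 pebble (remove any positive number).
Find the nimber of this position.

Row A is a plain Nim row of size 9, so its Grundy value is 9.
Row B is a plain Nim row of size 1, so its Grundy value is 1.
By the Sprague-Grundy theorem, the Grundy value of a sum of independent games is the XOR of the component values.
Combined value = 9 ⊕ 1 = 8.

8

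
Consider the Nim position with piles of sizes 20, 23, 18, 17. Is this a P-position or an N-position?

P-position

Nim-sum: 20 ⊕ 23 ⊕ 18 ⊕ 17 = 0.
The nim-sum is 0, so this is a P-position: the player to move is in a losing position under optimal play.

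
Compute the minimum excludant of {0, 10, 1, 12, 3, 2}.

4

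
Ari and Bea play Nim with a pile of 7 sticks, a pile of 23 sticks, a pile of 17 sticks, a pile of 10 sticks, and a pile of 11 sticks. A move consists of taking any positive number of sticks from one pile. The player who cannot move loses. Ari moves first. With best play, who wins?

Compute the nim-sum pairwise:
7 ⊕ 23 = 16
16 ⊕ 17 = 1
1 ⊕ 10 = 11
11 ⊕ 11 = 0
The nim-sum is 0, so this is a P-position: the player to move is in a losing position under optimal play; Ari is about to move from it and so loses — Bea wins.

Bea wins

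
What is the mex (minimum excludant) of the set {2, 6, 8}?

0 is not in the set, so the mex is 0.

0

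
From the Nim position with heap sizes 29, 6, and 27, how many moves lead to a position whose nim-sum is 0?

Bitwise XOR of the heap sizes:
  11101  (29)
  00110  (6)
  11011  (27)
  -----
  00000  (0)
The nim-sum is already 0, so every move leaves a nonzero nim-sum — there are no winning moves.

0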